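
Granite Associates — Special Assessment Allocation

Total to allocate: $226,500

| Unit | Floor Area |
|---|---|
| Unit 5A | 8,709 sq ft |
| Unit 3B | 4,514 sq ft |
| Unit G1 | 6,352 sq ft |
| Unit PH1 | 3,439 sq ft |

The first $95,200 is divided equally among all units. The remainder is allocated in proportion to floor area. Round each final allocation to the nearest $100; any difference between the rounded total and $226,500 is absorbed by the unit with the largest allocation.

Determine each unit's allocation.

Unit 5A: $73,500 | Unit 3B: $49,600 | Unit G1: $60,000 | Unit PH1: $43,400

First tranche $95,200 split equally: $23,800 each.
Remainder $131,300 by floor area (total 23,014): Unit 5A 49,686.79 → $49,700; Unit 3B 25,753.38 → $25,800; Unit G1 36,239.58 → $36,200; Unit PH1 19,620.26 → $19,600.
Totals: Unit 5A $23,800 + $49,700 = $73,500; Unit 3B $23,800 + $25,800 = $49,600; Unit G1 $23,800 + $36,200 = $60,000; Unit PH1 $23,800 + $19,600 = $43,400.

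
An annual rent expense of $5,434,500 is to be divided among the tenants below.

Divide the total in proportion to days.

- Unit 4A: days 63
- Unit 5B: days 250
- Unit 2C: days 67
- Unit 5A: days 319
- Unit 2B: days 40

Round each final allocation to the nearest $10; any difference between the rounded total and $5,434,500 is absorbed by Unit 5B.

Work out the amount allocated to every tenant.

Unit 4A: $463,290; Unit 5B: $1,838,470; Unit 2C: $492,710; Unit 5A: $2,345,880; Unit 2B: $294,150

Combined days = 739.
Raw shares: Unit 4A 63/739 × $5,434,500 = 463,292.96; Unit 5B 250/739 × $5,434,500 = 1,838,464.14; Unit 2C 67/739 × $5,434,500 = 492,708.39; Unit 5A 319/739 × $5,434,500 = 2,345,880.24; Unit 2B 40/739 × $5,434,500 = 294,154.26.
After rounding ($10): Unit 4A $463,290; Unit 5B $1,838,460; Unit 2C $492,710; Unit 5A $2,345,880; Unit 2B $294,150. Sum = $5,434,490.
Difference $5,434,500 − $5,434,490 = +$10 applied to Unit 5B: Unit 5B becomes $1,838,470.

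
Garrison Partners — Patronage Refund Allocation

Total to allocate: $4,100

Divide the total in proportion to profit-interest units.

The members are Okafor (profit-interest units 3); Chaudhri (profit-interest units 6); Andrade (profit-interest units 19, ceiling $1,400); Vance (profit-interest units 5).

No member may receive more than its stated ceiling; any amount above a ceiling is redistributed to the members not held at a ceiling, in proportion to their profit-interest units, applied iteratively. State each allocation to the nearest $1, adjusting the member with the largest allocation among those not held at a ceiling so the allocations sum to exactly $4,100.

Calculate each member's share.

Okafor: $579 · Chaudhri: $1,157 · Andrade: $1,400 · Vance: $964

Total profit-interest units = 33.
Pro-rata shares before constraints: Okafor 372.73; Chaudhri 745.45; Andrade 2,360.61; Vance 621.21.
Cap binds for Andrade ($1,400); residual $2,700 reallocated over remaining profit-interest units 14.
Redistributed shares: Okafor 578.57 → $579; Chaudhri 1,157.14 → $1,157; Vance 964.29 → $964.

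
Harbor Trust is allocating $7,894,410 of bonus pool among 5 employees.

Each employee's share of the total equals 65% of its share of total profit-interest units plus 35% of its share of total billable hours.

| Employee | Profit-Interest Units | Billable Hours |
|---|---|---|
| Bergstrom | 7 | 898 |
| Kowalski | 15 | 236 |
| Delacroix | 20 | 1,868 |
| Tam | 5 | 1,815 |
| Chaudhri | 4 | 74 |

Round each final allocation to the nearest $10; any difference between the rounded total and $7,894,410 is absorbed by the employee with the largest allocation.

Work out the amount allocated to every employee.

Bergstrom: $1,211,610; Kowalski: $1,642,550; Delacroix: $3,067,580; Tam: $1,528,410; Chaudhri: $444,260

Totals — profit-interest units 51, billable hours 4,891.
Composite weights (65% profit-interest units + 35% billable hours): Bergstrom 0.1535; Kowalski 0.2081; Delacroix 0.3886; Tam 0.1936; Chaudhri 0.0563.
Raw shares: Bergstrom 1,211,607.00; Kowalski 1,642,547.52; Delacroix 3,067,578.70; Tam 1,528,412.29; Chaudhri 444,264.50.
Rounded to nearest $10: Bergstrom $1,211,610; Kowalski $1,642,550; Delacroix $3,067,580; Tam $1,528,410; Chaudhri $444,260. Sum = $7,894,410.
Sum already equals the total — no adjustment.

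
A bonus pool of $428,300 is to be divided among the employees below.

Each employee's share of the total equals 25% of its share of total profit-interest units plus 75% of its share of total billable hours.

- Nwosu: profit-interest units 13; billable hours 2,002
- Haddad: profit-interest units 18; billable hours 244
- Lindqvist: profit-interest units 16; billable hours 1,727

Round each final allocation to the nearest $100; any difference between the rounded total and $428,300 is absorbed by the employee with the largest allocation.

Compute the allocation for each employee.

Nwosu: $191,500 | Haddad: $60,700 | Lindqvist: $176,100

Totals — profit-interest units 47, billable hours 3,973.
Blended shares (25% profit-interest units + 75% billable hours): Nwosu 0.4471; Haddad 0.1418; Lindqvist 0.4111.
Proportional shares: Nwosu 191,482.20; Haddad 60,735.34; Lindqvist 176,082.47.
Rounded to nearest $100: Nwosu $191,500; Haddad $60,700; Lindqvist $176,100. Sum = $428,300.
Rounded total matches; no reconciliation needed.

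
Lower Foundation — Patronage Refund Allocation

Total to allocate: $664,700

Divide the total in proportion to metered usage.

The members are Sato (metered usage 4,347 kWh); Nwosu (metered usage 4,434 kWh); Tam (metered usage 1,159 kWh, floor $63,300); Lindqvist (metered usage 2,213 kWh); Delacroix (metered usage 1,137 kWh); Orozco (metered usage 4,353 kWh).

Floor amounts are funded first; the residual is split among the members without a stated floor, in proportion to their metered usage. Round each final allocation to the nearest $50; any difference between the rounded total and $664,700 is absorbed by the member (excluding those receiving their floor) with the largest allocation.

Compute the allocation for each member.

Minimums first: Tam $63,300. Remaining pool $601,400.
Remaining pool split over remaining metered usage 16,484: Sato 158,595.35 → $158,600; Nwosu 161,769.45 → $161,750; Lindqvist 80,738.79 → $80,750; Delacroix 41,482.15 → $41,500; Orozco 158,814.26 → $158,800.

Sato: $158,600 · Nwosu: $161,750 · Tam: $63,300 · Lindqvist: $80,750 · Delacroix: $41,500 · Orozco: $158,800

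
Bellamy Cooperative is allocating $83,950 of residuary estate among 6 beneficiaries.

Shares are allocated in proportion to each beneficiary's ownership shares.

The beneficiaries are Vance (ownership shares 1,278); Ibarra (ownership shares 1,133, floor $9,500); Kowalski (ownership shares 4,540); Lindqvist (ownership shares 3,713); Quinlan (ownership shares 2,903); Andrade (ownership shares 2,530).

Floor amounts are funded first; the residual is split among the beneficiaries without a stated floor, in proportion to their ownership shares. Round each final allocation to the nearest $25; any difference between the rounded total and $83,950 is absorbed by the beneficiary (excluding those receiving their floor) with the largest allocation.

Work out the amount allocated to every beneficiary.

Guaranteed amounts: Ibarra $9,500. Remaining pool $74,450.
Remaining pool split over remaining ownership shares 14,964: Vance 6,358.40 → $6,350; Kowalski 22,587.74 → $22,600; Lindqvist 18,473.19 → $18,475; Quinlan 14,443.22 → $14,450; Andrade 12,587.44 → $12,575.

Vance: $6,350; Ibarra: $9,500; Kowalski: $22,600; Lindqvist: $18,475; Quinlan: $14,450; Andrade: $12,575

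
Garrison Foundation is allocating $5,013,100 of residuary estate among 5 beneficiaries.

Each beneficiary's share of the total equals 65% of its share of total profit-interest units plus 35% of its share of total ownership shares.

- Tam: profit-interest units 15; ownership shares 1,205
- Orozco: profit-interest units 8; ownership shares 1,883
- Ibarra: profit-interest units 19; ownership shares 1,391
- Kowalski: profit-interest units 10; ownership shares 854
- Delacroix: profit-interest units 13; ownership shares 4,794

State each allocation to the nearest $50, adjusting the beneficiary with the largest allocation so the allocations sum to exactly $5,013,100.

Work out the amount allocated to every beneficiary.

Tam: $960,750 · Orozco: $727,300 · Ibarra: $1,193,500 · Kowalski: $649,250 · Delacroix: $1,482,300

Profit-interest units total 65; ownership shares total 10,127.
Combined weights (65% profit-interest units + 35% ownership shares): Tam 0.1916; Orozco 0.1451; Ibarra 0.2381; Kowalski 0.1295; Delacroix 0.2957.
Proportional shares: Tam 960,741.04; Orozco 727,293.04; Ibarra 1,193,491.05; Kowalski 649,272.44; Delacroix 1,482,302.44.
At nearest $50: Tam $960,750; Orozco $727,300; Ibarra $1,193,500; Kowalski $649,250; Delacroix $1,482,300. Sum = $5,013,100.
No rounding difference to absorb.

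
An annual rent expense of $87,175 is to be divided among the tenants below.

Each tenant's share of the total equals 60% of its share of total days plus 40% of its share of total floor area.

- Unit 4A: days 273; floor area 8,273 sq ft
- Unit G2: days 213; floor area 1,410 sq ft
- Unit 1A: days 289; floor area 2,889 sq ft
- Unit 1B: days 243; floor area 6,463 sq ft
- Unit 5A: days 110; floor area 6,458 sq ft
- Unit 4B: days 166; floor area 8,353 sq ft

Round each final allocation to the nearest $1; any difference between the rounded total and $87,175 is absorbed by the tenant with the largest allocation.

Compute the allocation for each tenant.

Unit 4A: $19,558; Unit G2: $10,062; Unit 1A: $14,658; Unit 1B: $16,481; Unit 5A: $11,100; Unit 4B: $15,316

Totals — days 1,294, floor area 33,846.
Combined weights (60% days + 40% floor area): Unit 4A 0.2244; Unit G2 0.1154; Unit 1A 0.1681; Unit 1B 0.1891; Unit 5A 0.1273; Unit 4B 0.1757.
Pro-rata amounts: Unit 4A 19,558.28; Unit G2 10,062.37; Unit 1A 14,658.13; Unit 1B 16,480.88; Unit 5A 11,099.71; Unit 4B 15,315.63.
After rounding ($1): Unit 4A $19,558; Unit G2 $10,062; Unit 1A $14,658; Unit 1B $16,481; Unit 5A $11,100; Unit 4B $15,316. Sum = $87,175.
Sum already equals the total — no adjustment.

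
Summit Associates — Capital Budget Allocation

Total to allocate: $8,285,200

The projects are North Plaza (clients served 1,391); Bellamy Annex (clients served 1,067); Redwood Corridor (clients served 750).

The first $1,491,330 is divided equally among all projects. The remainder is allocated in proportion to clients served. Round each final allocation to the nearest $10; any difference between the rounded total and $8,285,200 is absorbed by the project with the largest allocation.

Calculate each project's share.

North Plaza: $3,442,960; Bellamy Annex: $2,756,790; Redwood Corridor: $2,085,450

$1,491,330 shared equally gives $497,110 per project.
Remainder $6,793,870 by clients served (total 3,208): North Plaza 2,945,845.75 → $2,945,850; Bellamy Annex 2,259,681.82 → $2,259,680; Redwood Corridor 1,588,342.43 → $1,588,340.
Totals: North Plaza $497,110 + $2,945,850 = $3,442,960; Bellamy Annex $497,110 + $2,259,680 = $2,756,790; Redwood Corridor $497,110 + $1,588,340 = $2,085,450.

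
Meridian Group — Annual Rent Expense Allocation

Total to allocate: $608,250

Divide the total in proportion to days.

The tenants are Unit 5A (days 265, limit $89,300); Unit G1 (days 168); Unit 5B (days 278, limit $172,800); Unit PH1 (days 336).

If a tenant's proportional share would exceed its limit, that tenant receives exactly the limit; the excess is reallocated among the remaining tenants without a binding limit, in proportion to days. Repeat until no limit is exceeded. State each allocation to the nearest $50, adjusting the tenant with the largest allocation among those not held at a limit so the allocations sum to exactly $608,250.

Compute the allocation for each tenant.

Unit 5A: $89,300 · Unit G1: $115,400 · Unit 5B: $172,800 · Unit PH1: $230,750

Combined days = 1,047.
Proportional shares (ignoring caps): Unit 5A 153,950.57; Unit G1 97,598.85; Unit 5B 161,502.87; Unit PH1 195,197.71.
Held at cap: Unit 5A ($89,300); residual $518,950 reallocated over remaining days 782.
Held at cap: Unit 5B ($172,800); residual $346,150 reallocated over remaining days 504.
Redistributed shares: Unit G1 115,383.33 → $115,400; Unit PH1 230,766.67 → $230,750.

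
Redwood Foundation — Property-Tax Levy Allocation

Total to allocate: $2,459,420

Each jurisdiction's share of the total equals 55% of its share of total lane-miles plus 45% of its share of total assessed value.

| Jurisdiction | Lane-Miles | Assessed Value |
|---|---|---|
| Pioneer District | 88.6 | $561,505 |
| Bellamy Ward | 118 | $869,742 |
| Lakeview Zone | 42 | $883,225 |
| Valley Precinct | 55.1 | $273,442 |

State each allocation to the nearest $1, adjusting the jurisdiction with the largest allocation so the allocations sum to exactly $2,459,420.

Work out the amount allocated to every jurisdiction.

Pioneer District: $634,756 · Bellamy Ward: $897,524 · Lakeview Zone: $564,785 · Valley Precinct: $362,355

Totals — lane-miles 303.7, assessed value 2,587,914.
Blended shares (55% lane-miles + 45% assessed value): Pioneer District 0.2581; Bellamy Ward 0.3649; Lakeview Zone 0.2296; Valley Precinct 0.1473.
Unrounded shares: Pioneer District 634,756.18; Bellamy Ward 897,523.54; Lakeview Zone 564,785.34; Valley Precinct 362,354.95.
After rounding ($1): Pioneer District $634,756; Bellamy Ward $897,524; Lakeview Zone $564,785; Valley Precinct $362,355. Sum = $2,459,420.
No rounding difference to absorb.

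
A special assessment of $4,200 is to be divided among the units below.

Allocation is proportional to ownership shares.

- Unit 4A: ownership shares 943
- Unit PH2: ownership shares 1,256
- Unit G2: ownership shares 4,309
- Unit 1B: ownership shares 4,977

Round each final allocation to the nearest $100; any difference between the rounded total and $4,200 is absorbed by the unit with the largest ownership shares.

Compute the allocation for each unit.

Sum of ownership shares: 943 + 1,256 + 4,309 + 4,977 = 11,485.
Unrounded shares: Unit 4A 344.85; Unit PH2 459.31; Unit G2 1,575.78; Unit 1B 1,820.06.
Rounded to nearest $100: Unit 4A $300; Unit PH2 $500; Unit G2 $1,600; Unit 1B $1,800. Sum = $4,200.
Rounded total matches; no reconciliation needed.

Unit 4A: $300 · Unit PH2: $500 · Unit G2: $1,600 · Unit 1B: $1,800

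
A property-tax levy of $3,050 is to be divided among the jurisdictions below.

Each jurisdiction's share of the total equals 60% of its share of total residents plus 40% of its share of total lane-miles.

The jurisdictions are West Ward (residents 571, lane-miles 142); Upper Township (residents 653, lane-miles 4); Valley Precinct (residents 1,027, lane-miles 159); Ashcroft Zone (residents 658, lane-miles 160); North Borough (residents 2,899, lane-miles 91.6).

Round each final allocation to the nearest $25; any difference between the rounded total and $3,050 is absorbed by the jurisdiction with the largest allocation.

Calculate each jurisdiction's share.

West Ward: $500 · Upper Township: $225 · Valley Precinct: $675 · Ashcroft Zone: $550 · North Borough: $1,100

Totals — residents 5,808, lane-miles 556.6.
Blended shares (60% residents + 40% lane-miles): West Ward 0.1610; Upper Township 0.0703; Valley Precinct 0.2204; Ashcroft Zone 0.1830; North Borough 0.3653.
Unrounded shares: West Ward 491.16; Upper Township 214.52; Valley Precinct 672.10; Ashcroft Zone 558.03; North Borough 1,114.20.
Rounded to nearest $25: West Ward $500; Upper Township $225; Valley Precinct $675; Ashcroft Zone $550; North Borough $1,125. Sum = $3,075.
Difference $3,050 − $3,075 = −$25 applied to largest allocation (North Borough): North Borough becomes $1,100.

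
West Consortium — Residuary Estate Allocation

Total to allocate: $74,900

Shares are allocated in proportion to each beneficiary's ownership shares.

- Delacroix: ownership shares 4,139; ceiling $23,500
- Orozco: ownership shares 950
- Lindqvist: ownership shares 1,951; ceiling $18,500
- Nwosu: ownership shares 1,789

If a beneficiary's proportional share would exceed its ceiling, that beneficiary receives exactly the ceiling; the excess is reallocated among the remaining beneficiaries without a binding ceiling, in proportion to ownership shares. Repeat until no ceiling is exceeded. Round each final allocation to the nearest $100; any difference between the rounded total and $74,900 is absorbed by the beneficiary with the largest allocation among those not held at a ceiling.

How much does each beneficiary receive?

Ownership shares total: 8,829.
Pro-rata shares before constraints: Delacroix 35,112.82; Orozco 8,059.24; Lindqvist 16,551.13; Nwosu 15,176.82.
Capped: Delacroix ($23,500); residual $51,400 reallocated over remaining ownership shares 4,690.
Capped: Lindqvist ($18,500); residual $32,900 reallocated over remaining ownership shares 2,739.
Shares after redistribution: Orozco 11,411.10 → $11,400; Nwosu 21,488.90 → $21,500.

Delacroix: $23,500 · Orozco: $11,400 · Lindqvist: $18,500 · Nwosu: $21,500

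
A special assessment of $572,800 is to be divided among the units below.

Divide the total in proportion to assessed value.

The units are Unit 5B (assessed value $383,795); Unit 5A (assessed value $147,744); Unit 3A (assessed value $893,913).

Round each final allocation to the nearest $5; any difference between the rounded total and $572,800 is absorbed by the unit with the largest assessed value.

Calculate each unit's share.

Total assessed value = 1,425,452.
Proportional shares: Unit 5B 383,795/1,425,452 × $572,800 = 154,223.20; Unit 5A 147,744/1,425,452 × $572,800 = 59,369.07; Unit 3A 893,913/1,425,452 × $572,800 = 359,207.72.
Rounded to nearest $5: Unit 5B $154,225; Unit 5A $59,370; Unit 3A $359,210. Sum = $572,805.
Difference $572,800 − $572,805 = −$5 applied to largest assessed value (Unit 3A): Unit 3A becomes $359,205.

Unit 5B: $154,225 · Unit 5A: $59,370 · Unit 3A: $359,205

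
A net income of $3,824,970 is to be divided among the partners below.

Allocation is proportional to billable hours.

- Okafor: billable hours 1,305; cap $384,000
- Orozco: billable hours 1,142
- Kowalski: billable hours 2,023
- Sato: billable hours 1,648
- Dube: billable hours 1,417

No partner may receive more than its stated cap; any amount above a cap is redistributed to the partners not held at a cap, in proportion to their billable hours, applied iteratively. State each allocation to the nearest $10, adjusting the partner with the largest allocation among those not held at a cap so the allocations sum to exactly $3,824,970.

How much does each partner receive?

Total billable hours = 7,535.
Pro-rata shares before constraints: Okafor 662,453.33; Orozco 579,710.12; Kowalski 1,026,929.57; Sato 836,569.42; Dube 719,307.56.
Cap binds for Okafor ($384,000); balance $3,440,970 reallocated over remaining billable hours 6,230.
Redistributed shares: Orozco 630,752.45 → $630,750; Kowalski 1,117,348.69 → $1,117,350; Sato 910,227.70 → $910,230; Dube 782,641.17 → $782,640.

Okafor: $384,000 · Orozco: $630,750 · Kowalski: $1,117,350 · Sato: $910,230 · Dube: $782,640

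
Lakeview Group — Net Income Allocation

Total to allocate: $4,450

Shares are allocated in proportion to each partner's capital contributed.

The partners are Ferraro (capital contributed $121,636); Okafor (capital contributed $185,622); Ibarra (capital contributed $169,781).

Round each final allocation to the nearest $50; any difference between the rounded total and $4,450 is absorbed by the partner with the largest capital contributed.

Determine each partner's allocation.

Ferraro: $1,150 | Okafor: $1,700 | Ibarra: $1,600

Total capital contributed = 477,039.
Raw shares: Ferraro 121,636/477,039 × $4,450 = 1,134.67; Okafor 185,622/477,039 × $4,450 = 1,731.55; Ibarra 169,781/477,039 × $4,450 = 1,583.78.
Rounded to nearest $50: Ferraro $1,150; Okafor $1,750; Ibarra $1,600. Sum = $4,500.
Difference $4,450 − $4,500 = −$50 applied to largest capital contributed (Okafor): Okafor becomes $1,700.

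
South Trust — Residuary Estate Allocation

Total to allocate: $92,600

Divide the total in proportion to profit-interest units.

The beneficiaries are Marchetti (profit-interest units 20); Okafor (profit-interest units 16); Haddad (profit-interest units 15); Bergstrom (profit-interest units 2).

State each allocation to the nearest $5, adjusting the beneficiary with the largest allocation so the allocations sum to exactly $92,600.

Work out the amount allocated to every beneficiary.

Marchetti: $34,940 | Okafor: $27,955 | Haddad: $26,210 | Bergstrom: $3,495

Sum of profit-interest units: 53.
Raw shares: Marchetti 20/53 × $92,600 = 34,943.40; Okafor 16/53 × $92,600 = 27,954.72; Haddad 15/53 × $92,600 = 26,207.55; Bergstrom 2/53 × $92,600 = 3,494.34.
Rounded to nearest $5: Marchetti $34,945; Okafor $27,955; Haddad $26,210; Bergstrom $3,495. Sum = $92,605.
Difference $92,600 − $92,605 = −$5 applied to largest allocation (Marchetti): Marchetti becomes $34,940.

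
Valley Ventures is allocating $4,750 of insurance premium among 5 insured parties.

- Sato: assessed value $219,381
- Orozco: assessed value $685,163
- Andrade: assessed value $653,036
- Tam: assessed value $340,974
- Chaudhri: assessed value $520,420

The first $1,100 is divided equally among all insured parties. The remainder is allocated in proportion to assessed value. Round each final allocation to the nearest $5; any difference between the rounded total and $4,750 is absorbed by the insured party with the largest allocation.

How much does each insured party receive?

Sato: $550 · Orozco: $1,255 · Andrade: $1,205 · Tam: $735 · Chaudhri: $1,005

Equal tier: $1,100 ÷ 5 = $220 apiece.
Remainder $3,650 by assessed value (total 2,418,974): Sato 331.02 → $330; Orozco 1,033.85 → $1,035; Andrade 985.37 → $985; Tam 514.50 → $515; Chaudhri 785.26 → $785.
Totals: Sato $220 + $330 = $550; Orozco $220 + $1,035 = $1,255; Andrade $220 + $985 = $1,205; Tam $220 + $515 = $735; Chaudhri $220 + $785 = $1,005.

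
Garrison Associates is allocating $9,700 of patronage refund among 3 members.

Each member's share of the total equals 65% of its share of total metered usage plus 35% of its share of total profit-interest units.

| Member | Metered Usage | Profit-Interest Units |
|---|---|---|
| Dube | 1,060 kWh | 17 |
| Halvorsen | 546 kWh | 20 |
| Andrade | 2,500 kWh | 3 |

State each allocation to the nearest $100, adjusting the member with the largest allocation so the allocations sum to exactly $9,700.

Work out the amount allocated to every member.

Totals — metered usage 4,106, profit-interest units 40.
Composite weights (65% metered usage + 35% profit-interest units): Dube 0.3166; Halvorsen 0.2614; Andrade 0.4220.
Proportional shares: Dube 3,070.57; Halvorsen 2,535.91; Andrade 4,093.52.
At nearest $100: Dube $3,100; Halvorsen $2,500; Andrade $4,100. Sum = $9,700.
Sum already equals the total — no adjustment.

Dube: $3,100; Halvorsen: $2,500; Andrade: $4,100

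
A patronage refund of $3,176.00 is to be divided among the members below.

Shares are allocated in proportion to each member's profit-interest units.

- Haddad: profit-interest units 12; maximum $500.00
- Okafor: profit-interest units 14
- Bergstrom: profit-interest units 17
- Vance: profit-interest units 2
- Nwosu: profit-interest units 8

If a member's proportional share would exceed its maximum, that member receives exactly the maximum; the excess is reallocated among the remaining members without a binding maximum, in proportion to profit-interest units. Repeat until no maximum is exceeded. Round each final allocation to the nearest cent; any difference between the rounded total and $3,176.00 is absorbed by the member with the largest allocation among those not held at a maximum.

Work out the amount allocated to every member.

Haddad: $500.00 | Okafor: $913.76 | Bergstrom: $1,109.55 | Vance: $130.54 | Nwosu: $522.15

Profit-interest units total: 53.
Proportional shares (ignoring caps): Haddad 719.0943; Okafor 838.9434; Bergstrom 1,018.7170; Vance 119.8491; Nwosu 479.3962.
Cap binds for Haddad ($500.00); remaining pool $2,676.00 reallocated over remaining profit-interest units 41.
Shares after redistribution: Okafor 913.7561 → $913.76; Bergstrom 1,109.5610 → $1,109.56; Vance 130.5366 → $130.54; Nwosu 522.1463 → $522.15.
Rounding difference −$0.01 applied to Bergstrom → $1,109.55.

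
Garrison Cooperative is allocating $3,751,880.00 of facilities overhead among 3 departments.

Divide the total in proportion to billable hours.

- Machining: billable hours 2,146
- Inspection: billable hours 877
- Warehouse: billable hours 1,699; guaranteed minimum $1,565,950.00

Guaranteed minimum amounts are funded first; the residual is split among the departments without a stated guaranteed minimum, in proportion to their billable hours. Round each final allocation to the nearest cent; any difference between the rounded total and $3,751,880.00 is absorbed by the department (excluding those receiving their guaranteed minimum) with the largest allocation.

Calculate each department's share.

Minimums first: Warehouse $1,565,950.00. Residual $2,185,930.00.
Residual split over remaining billable hours 3,023: Machining 1,551,771.6771 → $1,551,771.68; Inspection 634,158.3229 → $634,158.32.

Machining: $1,551,771.68; Inspection: $634,158.32; Warehouse: $1,565,950.00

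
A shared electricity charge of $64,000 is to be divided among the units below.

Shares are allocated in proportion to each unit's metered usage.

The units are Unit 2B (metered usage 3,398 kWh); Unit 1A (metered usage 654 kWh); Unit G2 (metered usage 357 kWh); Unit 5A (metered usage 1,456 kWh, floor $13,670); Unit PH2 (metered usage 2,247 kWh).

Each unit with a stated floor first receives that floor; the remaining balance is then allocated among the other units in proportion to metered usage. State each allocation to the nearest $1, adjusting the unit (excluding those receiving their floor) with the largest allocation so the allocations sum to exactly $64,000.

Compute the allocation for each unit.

Unit 2B: $25,695 | Unit 1A: $4,945 | Unit G2: $2,699 | Unit 5A: $13,670 | Unit PH2: $16,991

Minimums first: Unit 5A $13,670. Residual $50,330.
Residual split over remaining metered usage 6,656: Unit 2B 25,694.31 → $25,694; Unit 1A 4,945.29 → $4,945; Unit G2 2,699.49 → $2,699; Unit PH2 16,990.91 → $16,991.
Rounding difference +$1 applied to Unit 2B → $25,695.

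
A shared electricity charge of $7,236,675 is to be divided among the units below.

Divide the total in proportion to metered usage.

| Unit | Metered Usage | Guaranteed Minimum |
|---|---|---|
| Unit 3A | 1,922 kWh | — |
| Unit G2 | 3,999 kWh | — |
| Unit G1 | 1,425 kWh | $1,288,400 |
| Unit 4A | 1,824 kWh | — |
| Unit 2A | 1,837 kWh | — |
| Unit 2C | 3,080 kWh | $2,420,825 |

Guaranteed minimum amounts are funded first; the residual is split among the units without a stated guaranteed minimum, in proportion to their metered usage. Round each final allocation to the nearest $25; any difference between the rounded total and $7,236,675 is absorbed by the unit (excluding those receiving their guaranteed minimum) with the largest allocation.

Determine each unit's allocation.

Minimums first: Unit G1 $1,288,400; Unit 2C $2,420,825. Residual $3,527,450.
Residual split over remaining metered usage 9,582: Unit 3A 707,551.54 → $707,550; Unit G2 1,472,163.70 → $1,472,175; Unit 4A 671,474.51 → $671,475; Unit 2A 676,260.24 → $676,250.

Unit 3A: $707,550; Unit G2: $1,472,175; Unit G1: $1,288,400; Unit 4A: $671,475; Unit 2A: $676,250; Unit 2C: $2,420,825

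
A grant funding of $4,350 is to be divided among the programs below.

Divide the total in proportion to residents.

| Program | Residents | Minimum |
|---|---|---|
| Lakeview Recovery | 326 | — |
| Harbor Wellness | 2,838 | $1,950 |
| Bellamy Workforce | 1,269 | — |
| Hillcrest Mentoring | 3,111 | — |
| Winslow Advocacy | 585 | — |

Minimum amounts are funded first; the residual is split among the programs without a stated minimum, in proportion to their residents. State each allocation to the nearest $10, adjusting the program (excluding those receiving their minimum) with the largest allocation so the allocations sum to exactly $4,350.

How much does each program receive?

Lakeview Recovery: $150 | Harbor Wellness: $1,950 | Bellamy Workforce: $580 | Hillcrest Mentoring: $1,400 | Winslow Advocacy: $270

Minimums first: Harbor Wellness $1,950. Balance $2,400.
Balance split over remaining residents 5,291: Lakeview Recovery 147.87 → $150; Bellamy Workforce 575.62 → $580; Hillcrest Mentoring 1,411.15 → $1,410; Winslow Advocacy 265.36 → $270.
Rounding difference −$10 applied to Hillcrest Mentoring → $1,400.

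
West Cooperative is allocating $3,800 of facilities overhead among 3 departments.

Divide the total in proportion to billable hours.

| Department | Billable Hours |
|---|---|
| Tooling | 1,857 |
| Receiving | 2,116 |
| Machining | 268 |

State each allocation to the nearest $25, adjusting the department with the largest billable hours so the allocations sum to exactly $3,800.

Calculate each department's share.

Sum of billable hours: 4,241.
Proportional shares: Tooling 1,857/4,241 × $3,800 = 1,663.90; Receiving 2,116/4,241 × $3,800 = 1,895.97; Machining 268/4,241 × $3,800 = 240.13.
Rounded to nearest $25: Tooling $1,675; Receiving $1,900; Machining $250. Sum = $3,825.
Difference $3,800 − $3,825 = −$25 applied to largest billable hours (Receiving): Receiving becomes $1,875.

Tooling: $1,675 | Receiving: $1,875 | Machining: $250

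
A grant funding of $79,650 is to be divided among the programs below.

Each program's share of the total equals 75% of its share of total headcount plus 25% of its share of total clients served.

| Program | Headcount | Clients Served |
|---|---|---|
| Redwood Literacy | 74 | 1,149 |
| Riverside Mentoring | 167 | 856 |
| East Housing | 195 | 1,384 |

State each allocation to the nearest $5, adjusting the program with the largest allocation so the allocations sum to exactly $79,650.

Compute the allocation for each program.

Redwood Literacy: $16,890 | Riverside Mentoring: $27,910 | East Housing: $34,850

Headcount total 436; clients served total 3,389.
Composite weights (75% headcount + 25% clients served): Redwood Literacy 0.2121; Riverside Mentoring 0.3504; East Housing 0.4375.
Raw shares: Redwood Literacy 16,890.03; Riverside Mentoring 27,910.64; East Housing 34,849.33.
After rounding ($5): Redwood Literacy $16,890; Riverside Mentoring $27,910; East Housing $34,850. Sum = $79,650.
No rounding difference to absorb.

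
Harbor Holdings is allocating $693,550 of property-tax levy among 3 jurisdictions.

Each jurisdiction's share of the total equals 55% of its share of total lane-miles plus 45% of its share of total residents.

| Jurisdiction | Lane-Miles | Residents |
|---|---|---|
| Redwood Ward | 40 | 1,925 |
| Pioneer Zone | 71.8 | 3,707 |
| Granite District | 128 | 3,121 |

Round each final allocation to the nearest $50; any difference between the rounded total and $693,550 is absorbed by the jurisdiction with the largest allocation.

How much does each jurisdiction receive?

Lane-miles total 239.8; residents total 8,753.
Blended shares (55% lane-miles + 45% residents): Redwood Ward 0.1907; Pioneer Zone 0.3553; Granite District 0.4540.
Unrounded shares: Redwood Ward 132,266.36; Pioneer Zone 246,390.07; Granite District 314,893.57.
Rounded to nearest $50: Redwood Ward $132,250; Pioneer Zone $246,400; Granite District $314,900. Sum = $693,550.
No rounding difference to absorb.

Redwood Ward: $132,250 · Pioneer Zone: $246,400 · Granite District: $314,900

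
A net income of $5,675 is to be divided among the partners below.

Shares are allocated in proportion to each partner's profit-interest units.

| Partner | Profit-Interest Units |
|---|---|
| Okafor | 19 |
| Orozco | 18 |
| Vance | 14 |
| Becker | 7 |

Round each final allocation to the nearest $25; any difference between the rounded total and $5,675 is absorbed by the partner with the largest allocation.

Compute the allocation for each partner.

Okafor: $1,875 · Orozco: $1,750 · Vance: $1,375 · Becker: $675

Profit-interest units total: 58.
Proportional shares: Okafor 19/58 × $5,675 = 1,859.05; Orozco 18/58 × $5,675 = 1,761.21; Vance 14/58 × $5,675 = 1,369.83; Becker 7/58 × $5,675 = 684.91.
After rounding ($25): Okafor $1,850; Orozco $1,750; Vance $1,375; Becker $675. Sum = $5,650.
Difference $5,675 − $5,650 = +$25 applied to largest allocation (Okafor): Okafor becomes $1,875.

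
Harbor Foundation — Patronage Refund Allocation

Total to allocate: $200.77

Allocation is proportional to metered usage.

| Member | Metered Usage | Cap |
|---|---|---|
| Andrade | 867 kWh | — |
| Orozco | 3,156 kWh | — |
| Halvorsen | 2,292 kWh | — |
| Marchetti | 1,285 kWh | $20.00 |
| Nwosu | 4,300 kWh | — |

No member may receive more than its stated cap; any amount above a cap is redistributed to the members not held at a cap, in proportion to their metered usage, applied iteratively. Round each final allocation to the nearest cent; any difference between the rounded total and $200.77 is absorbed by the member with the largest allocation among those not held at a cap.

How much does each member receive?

Andrade: $14.76 · Orozco: $53.75 · Halvorsen: $39.03 · Marchetti: $20.00 · Nwosu: $73.23

Sum of metered usage: 11,900.
Pro-rata shares before constraints: Andrade 14.6275; Orozco 53.2462; Halvorsen 38.6693; Marchetti 21.6798; Nwosu 72.5471.
Cap binds for Marchetti ($20.00); remaining pool $180.77 reallocated over remaining metered usage 10,615.
Redistributed shares: Andrade 14.7647 → $14.76; Orozco 53.7457 → $53.75; Halvorsen 39.0320 → $39.03; Nwosu 73.2276 → $73.23.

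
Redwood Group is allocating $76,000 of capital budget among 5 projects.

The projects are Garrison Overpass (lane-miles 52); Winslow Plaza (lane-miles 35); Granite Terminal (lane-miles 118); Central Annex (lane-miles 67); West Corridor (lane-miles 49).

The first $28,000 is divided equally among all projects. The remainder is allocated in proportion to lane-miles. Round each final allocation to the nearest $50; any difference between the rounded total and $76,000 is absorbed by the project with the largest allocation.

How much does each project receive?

Garrison Overpass: $13,400 · Winslow Plaza: $10,850 · Granite Terminal: $23,200 · Central Annex: $15,600 · West Corridor: $12,950

$28,000 shared equally gives $5,600 per project.
Remainder $48,000 by lane-miles (total 321): Garrison Overpass 7,775.70 → $7,800; Winslow Plaza 5,233.64 → $5,250; Granite Terminal 17,644.86 → $17,650; Central Annex 10,018.69 → $10,000; West Corridor 7,327.10 → $7,350.
Rounding difference −$50 on remainder applied to Granite Terminal.
Totals: Garrison Overpass $5,600 + $7,800 = $13,400; Winslow Plaza $5,600 + $5,250 = $10,850; Granite Terminal $5,600 + $17,600 = $23,200; Central Annex $5,600 + $10,000 = $15,600; West Corridor $5,600 + $7,350 = $12,950.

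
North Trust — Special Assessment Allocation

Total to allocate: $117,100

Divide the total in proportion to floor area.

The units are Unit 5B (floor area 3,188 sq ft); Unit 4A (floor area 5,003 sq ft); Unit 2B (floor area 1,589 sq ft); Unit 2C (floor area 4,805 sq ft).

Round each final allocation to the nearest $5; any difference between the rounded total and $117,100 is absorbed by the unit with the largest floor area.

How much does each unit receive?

Unit 5B: $25,595 | Unit 4A: $40,165 | Unit 2B: $12,760 | Unit 2C: $38,580

Sum of floor area: 14,585.
Unrounded shares: Unit 5B 3,188/14,585 × $117,100 = 25,595.80; Unit 4A 5,003/14,585 × $117,100 = 40,168.07; Unit 2B 1,589/14,585 × $117,100 = 12,757.76; Unit 2C 4,805/14,585 × $117,100 = 38,578.37.
After rounding ($5): Unit 5B $25,595; Unit 4A $40,170; Unit 2B $12,760; Unit 2C $38,580. Sum = $117,105.
Difference $117,100 − $117,105 = −$5 applied to largest floor area (Unit 4A): Unit 4A becomes $40,165.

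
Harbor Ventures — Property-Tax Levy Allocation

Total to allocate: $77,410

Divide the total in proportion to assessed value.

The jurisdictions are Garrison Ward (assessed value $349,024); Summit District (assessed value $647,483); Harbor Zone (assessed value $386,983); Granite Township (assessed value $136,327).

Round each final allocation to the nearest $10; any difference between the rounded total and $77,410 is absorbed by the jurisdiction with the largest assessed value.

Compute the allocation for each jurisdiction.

Total assessed value = 349,024 + 647,483 + 386,983 + 136,327 = 1,519,817.
Raw shares: Garrison Ward 17,777.11; Summit District 32,978.75; Harbor Zone 19,710.50; Granite Township 6,943.65.
Rounded to nearest $10: Garrison Ward $17,780; Summit District $32,980; Harbor Zone $19,710; Granite Township $6,940. Sum = $77,410.
Rounded total matches; no reconciliation needed.

Garrison Ward: $17,780 · Summit District: $32,980 · Harbor Zone: $19,710 · Granite Township: $6,940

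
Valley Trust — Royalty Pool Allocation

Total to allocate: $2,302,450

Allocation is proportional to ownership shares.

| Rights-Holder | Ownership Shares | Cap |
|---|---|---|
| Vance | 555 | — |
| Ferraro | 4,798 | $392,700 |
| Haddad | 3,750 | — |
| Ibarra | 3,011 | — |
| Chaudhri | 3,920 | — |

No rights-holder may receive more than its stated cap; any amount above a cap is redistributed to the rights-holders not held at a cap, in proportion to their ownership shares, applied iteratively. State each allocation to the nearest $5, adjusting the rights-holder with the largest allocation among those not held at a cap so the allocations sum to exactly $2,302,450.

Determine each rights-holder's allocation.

Vance: $94,330 · Ferraro: $392,700 · Haddad: $637,375 · Ibarra: $511,770 · Chaudhri: $666,275

Ownership shares total: 16,034.
Unconstrained shares: Vance 79,696.88; Ferraro 688,983.10; Haddad 538,492.42; Ibarra 432,373.52; Chaudhri 562,904.08.
Capped: Ferraro ($392,700); balance $1,909,750 reallocated over remaining ownership shares 11,236.
Remaining shares: Vance 94,331.72 → $94,330; Haddad 637,376.51 → $637,375; Ibarra 511,770.85 → $511,770; Chaudhri 666,270.91 → $666,270.
Rounding difference +$5 applied to Chaudhri → $666,275.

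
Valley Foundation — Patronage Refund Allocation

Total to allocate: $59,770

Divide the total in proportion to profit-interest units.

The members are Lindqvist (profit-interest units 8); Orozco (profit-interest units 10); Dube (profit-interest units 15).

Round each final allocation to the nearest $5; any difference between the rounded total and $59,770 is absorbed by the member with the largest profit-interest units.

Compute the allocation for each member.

Lindqvist: $14,490; Orozco: $18,110; Dube: $27,170

Total profit-interest units = 8 + 10 + 15 = 33.
Pro-rata amounts: Lindqvist 14,489.70; Orozco 18,112.12; Dube 27,168.18.
Rounded to nearest $5: Lindqvist $14,490; Orozco $18,110; Dube $27,170. Sum = $59,770.
Rounded total matches; no reconciliation needed.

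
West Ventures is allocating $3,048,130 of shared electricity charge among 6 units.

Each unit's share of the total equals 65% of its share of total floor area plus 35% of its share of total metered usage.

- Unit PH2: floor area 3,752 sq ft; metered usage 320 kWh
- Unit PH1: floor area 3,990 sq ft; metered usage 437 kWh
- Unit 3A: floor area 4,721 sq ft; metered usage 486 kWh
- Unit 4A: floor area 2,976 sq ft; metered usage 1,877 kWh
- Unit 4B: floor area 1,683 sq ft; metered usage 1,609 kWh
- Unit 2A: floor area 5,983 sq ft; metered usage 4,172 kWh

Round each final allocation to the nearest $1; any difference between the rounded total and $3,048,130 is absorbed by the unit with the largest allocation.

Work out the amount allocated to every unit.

Unit PH2: $360,093 | Unit PH1: $394,525 | Unit 3A: $463,082 | Unit 4A: $480,167 | Unit 4B: $337,169 | Unit 2A: $1,013,094

Totals — floor area 23,105, metered usage 8,901.
Blended shares (65% floor area + 35% metered usage): Unit PH2 0.1181; Unit PH1 0.1294; Unit 3A 0.1519; Unit 4A 0.1575; Unit 4B 0.1106; Unit 2A 0.3324.
Pro-rata amounts: Unit PH2 360,093.17; Unit PH1 394,525.24; Unit 3A 463,082.44; Unit 4A 480,167.20; Unit 4B 337,169.10; Unit 2A 1,013,092.84.
After rounding ($1): Unit PH2 $360,093; Unit PH1 $394,525; Unit 3A $463,082; Unit 4A $480,167; Unit 4B $337,169; Unit 2A $1,013,093. Sum = $3,048,129.
Difference $3,048,130 − $3,048,129 = +$1 applied to largest allocation (Unit 2A): Unit 2A becomes $1,013,094.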